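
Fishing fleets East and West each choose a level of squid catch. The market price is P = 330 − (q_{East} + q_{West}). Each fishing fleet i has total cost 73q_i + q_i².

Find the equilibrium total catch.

Fishing fleet East's profit: π = q_{East}(330 − (q_{East} + q_{West})) − 73q_{East} − q_{East}².
∂π/∂q_{East} = 257 − 4q_{East} − q_{West} = 0, so q_{East} = 64.25 − 0.25q_{West}.
Setting q_{East} = q_{West} in the reaction function: q_{East} = 64.25 − 0.25q_{East}, so q_{East} = 64.25 / 1.25 = 51.4.
Total catch: 51.4 + 51.4 = 102.8.

102.8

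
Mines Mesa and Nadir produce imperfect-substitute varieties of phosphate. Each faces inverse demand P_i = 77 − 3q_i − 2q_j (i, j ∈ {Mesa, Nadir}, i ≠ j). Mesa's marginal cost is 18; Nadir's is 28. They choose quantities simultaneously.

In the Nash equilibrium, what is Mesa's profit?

Mine Mesa's profit: π = q_{Mesa}(77 − 3q_{Mesa} − 2q_{Nadir}) − 18q_{Mesa}.
∂π/∂q_{Mesa} = 59 − 6q_{Mesa} − 2q_{Nadir} = 0 ⇒ q_{Mesa} = 59/6 − (1/3)q_{Nadir}.
Similarly q_{Nadir} = 49/6 − (1/3)q_{Mesa}.
Plugging q_{Nadir} into Mesa's best response: q_{Mesa} = 59/6 − (1/3)(49/6 − (1/3)q_{Mesa}) ⇒ (8/9)q_{Mesa} = 64/9, so q_{Mesa} = 8.
Then q_{Nadir} = 49/6 − (1/3)·8 = 5.5.
P_{Mesa} = 77 − 3·8 − 2·5.5 = 42.
Profit = (42 − 18)·8 = 192.

192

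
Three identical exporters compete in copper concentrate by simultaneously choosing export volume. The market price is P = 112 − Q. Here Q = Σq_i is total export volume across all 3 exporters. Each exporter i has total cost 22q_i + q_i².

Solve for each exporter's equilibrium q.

A representative exporter's profit is π_i = q_i(112 − Q) − 22q_i − q_i², with Q = q_i + Σ_{j≠i} q_j.
First-order condition: 90 − 4q_i − Σ_{j≠i} q_j = 0.
In a symmetric equilibrium every exporter chooses the same q, so Σ_{j≠i} q_j = 2q. The condition becomes 90 − 6q = 0, giving q = 90/6 = 15.

15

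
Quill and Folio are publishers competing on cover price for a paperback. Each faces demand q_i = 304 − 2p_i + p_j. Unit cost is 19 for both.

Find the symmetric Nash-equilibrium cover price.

114

Quill's profit: π = (p_{Quill} − 19)(304 − 2p_{Quill} + p_{Folio}).
∂π/∂p_{Quill} = 342 − 4p_{Quill} + p_{Folio} = 0 ⇒ p_{Quill} = 85.5 + 0.25p_{Folio}.
The game is symmetric, so in equilibrium p_{Folio} = p_{Quill}: the reaction function gives 0.75p_{Quill} = 85.5, hence p_{Quill} = 114.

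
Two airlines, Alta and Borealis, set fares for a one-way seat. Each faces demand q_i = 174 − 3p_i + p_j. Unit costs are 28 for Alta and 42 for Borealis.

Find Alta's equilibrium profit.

1845.12

Alta's profit: π = (p_{Alta} − 28)(174 − 3p_{Alta} + p_{Borealis}).
∂π/∂p_{Alta} = 258 − 6p_{Alta} + p_{Borealis} = 0 ⇒ p_{Alta} = 43 + (1/6)p_{Borealis}.
Similarly p_{Borealis} = 50 + (1/6)p_{Alta}.
Solving the two reaction functions simultaneously: (1 − (1/6)(1/6))p_{Alta} = 43 + (1/6)·50, so (35/36)p_{Alta} = 154/3 and p_{Alta} = 52.8.
Then p_{Borealis} = 50 + (1/6)·52.8 = 58.8.
q_{Alta} = 174 − 3·52.8 + 58.8 = 74.4.
Profit = (52.8 − 28)·74.4 = 1845.12.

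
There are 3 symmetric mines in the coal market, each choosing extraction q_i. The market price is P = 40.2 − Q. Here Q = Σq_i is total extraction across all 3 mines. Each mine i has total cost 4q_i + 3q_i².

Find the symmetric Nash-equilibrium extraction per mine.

A representative mine's profit is π_i = q_i(40.2 − Q) − 4q_i − 3q_i², with Q = q_i + Σ_{j≠i} q_j.
First-order condition: 36.2 − 8q_i − Σ_{j≠i} q_j = 0.
In a symmetric equilibrium every mine chooses the same q, so Σ_{j≠i} q_j = 2q. The condition becomes 36.2 − 10q = 0, giving q = 36.2/10 = 3.62.

3.62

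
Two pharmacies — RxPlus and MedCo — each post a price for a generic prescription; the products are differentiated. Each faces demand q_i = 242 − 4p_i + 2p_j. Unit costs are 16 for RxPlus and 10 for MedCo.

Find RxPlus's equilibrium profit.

4678.56

RxPlus's profit: π = (p_{RxPlus} − 16)(242 − 4p_{RxPlus} + 2p_{MedCo}).
∂π/∂p_{RxPlus} = 306 − 8p_{RxPlus} + 2p_{MedCo} = 0 ⇒ p_{RxPlus} = 38.25 + 0.25p_{MedCo}.
Similarly p_{MedCo} = 35.25 + 0.25p_{RxPlus}.
Solving the two reaction functions simultaneously: (1 − (0.25)(0.25))p_{RxPlus} = 38.25 + 0.25·35.25, so 0.9375p_{RxPlus} = 47.0625 and p_{RxPlus} = 50.2.
Then p_{MedCo} = 35.25 + 0.25·50.2 = 47.8.
q_{RxPlus} = 242 − 4·50.2 + 2·47.8 = 136.8.
Profit = (50.2 − 16)·136.8 = 4678.56.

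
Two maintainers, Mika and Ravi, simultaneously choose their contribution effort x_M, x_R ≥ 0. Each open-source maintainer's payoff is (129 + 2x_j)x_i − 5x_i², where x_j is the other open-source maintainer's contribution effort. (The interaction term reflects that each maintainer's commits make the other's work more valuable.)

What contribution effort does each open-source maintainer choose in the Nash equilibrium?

Mika's payoff is (129 + 2x_R)x_M − 5x_M².
∂π/∂x_M = 129 + 2x_R − 10x_M = 0, so x_M = 12.9 + 0.2x_R.
Setting x_M = x_R in the reaction function: x_M = 12.9 + 0.2x_M, so x_M = 12.9 / 0.8 = 16.125.

16.125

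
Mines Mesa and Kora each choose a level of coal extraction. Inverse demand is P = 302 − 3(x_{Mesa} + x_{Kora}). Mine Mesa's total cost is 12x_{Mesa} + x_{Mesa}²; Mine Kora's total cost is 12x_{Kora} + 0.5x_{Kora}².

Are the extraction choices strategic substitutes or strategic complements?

Mine Mesa's profit: π = x_{Mesa}(302 − 3(x_{Mesa} + x_{Kora})) − 12x_{Mesa} − x_{Mesa}².
∂π/∂x_{Mesa} = 290 − 8x_{Mesa} − 3x_{Kora} = 0, so x_{Mesa} = 36.25 − 0.375x_{Kora}.
The best-response slope dx_{Mesa}/dx_{Kora} = −0.375 < 0: the reaction function is downward-sloping, so the choices are strategic substitutes.

strategic substitutes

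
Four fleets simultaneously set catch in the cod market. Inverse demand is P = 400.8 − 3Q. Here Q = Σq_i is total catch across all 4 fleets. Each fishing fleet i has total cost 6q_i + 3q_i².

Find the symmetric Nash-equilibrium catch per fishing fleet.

18.8

A representative fishing fleet's profit is π_i = q_i(400.8 − 3Q) − 6q_i − 3q_i², with Q = q_i + Σ_{j≠i} q_j.
First-order condition: 394.8 − 12q_i − 3Σ_{j≠i} q_j = 0.
In a symmetric equilibrium every fishing fleet chooses the same q, so Σ_{j≠i} q_j = 3q. The condition becomes 394.8 − 21q = 0, giving q = 394.8/21 = 18.8.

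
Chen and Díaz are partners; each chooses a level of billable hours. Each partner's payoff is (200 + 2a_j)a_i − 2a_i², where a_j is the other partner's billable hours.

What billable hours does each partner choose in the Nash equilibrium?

Chen's payoff is (200 + 2a_D)a_C − 2a_C².
∂π/∂a_C = 200 + 2a_D − 4a_C = 0, so a_C = 50 + 0.5a_D.
Setting a_C = a_D in the reaction function: a_C = 50 + 0.5a_C, so a_C = 50 / 0.5 = 100.

100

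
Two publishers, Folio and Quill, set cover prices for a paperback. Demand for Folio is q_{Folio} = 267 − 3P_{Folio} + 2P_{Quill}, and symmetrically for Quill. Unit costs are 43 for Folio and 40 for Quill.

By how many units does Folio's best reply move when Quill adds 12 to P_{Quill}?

Folio's profit: π = (P_{Folio} − 43)(267 − 3P_{Folio} + 2P_{Quill}).
∂π/∂P_{Folio} = 396 − 6P_{Folio} + 2P_{Quill} = 0 ⇒ P_{Folio} = 66 + (1/3)P_{Quill}.
The reaction-function slope is 1/3, so a 12-unit rise in P_{Quill} moves P_{Folio} by 1/3 × 12 = 4. Folio's best response rises — the actions are strategic complements.

4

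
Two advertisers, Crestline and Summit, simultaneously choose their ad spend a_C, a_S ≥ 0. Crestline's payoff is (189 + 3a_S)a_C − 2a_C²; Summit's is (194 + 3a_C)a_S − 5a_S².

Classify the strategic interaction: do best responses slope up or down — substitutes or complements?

Expanding Crestline's payoff: 189a_C + 3a_Sa_C − 2a_C².
∂π/∂a_C = 189 + 3a_S − 4a_C = 0, so a_C = 47.25 + 0.75a_S.
The best-response slope da_C/da_S = 0.75 > 0: the reaction function is upward-sloping, so the choices are strategic complements.

strategic complements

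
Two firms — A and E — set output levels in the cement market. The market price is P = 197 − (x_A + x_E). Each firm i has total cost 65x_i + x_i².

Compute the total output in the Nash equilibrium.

52.8

Firm A's profit: π = x_A(197 − (x_A + x_E)) − 65x_A − x_A².
∂π/∂x_A = 132 − 4x_A − x_E = 0, so x_A = 33 − 0.25x_E.
Setting x_A = x_E in the reaction function: x_A = 33 − 0.25x_A, so x_A = 33 / 1.25 = 26.4.
Total output: 26.4 + 26.4 = 52.8.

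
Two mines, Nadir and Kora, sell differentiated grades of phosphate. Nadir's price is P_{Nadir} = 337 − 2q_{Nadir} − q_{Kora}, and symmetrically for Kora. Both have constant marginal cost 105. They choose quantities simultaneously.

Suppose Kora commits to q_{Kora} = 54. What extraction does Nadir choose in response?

44.5

Mine Nadir's profit: π = q_{Nadir}(337 − 2q_{Nadir} − q_{Kora}) − 105q_{Nadir}.
∂π/∂q_{Nadir} = 232 − 4q_{Nadir} − q_{Kora} = 0 ⇒ q_{Nadir} = 58 − 0.25q_{Kora}.
At q_{Kora} = 54: q_{Nadir} = 58 − 0.25·54 = 44.5.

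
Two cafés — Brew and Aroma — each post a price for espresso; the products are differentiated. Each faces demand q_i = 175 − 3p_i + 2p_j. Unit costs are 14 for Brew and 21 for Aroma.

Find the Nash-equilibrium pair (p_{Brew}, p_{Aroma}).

55.5625, 58.1875

Brew's profit: π = (p_{Brew} − 14)(175 − 3p_{Brew} + 2p_{Aroma}).
∂π/∂p_{Brew} = 217 − 6p_{Brew} + 2p_{Aroma} = 0 ⇒ p_{Brew} = 217/6 + (1/3)p_{Aroma}.
Similarly p_{Aroma} = 119/3 + (1/3)p_{Brew}.
Plugging p_{Aroma} into Brew's best response: p_{Brew} = 217/6 + (1/3)(119/3 + (1/3)p_{Brew}) ⇒ (8/9)p_{Brew} = 889/18, so p_{Brew} = 55.5625.
Then p_{Aroma} = 119/3 + (1/3)·55.5625 = 58.1875.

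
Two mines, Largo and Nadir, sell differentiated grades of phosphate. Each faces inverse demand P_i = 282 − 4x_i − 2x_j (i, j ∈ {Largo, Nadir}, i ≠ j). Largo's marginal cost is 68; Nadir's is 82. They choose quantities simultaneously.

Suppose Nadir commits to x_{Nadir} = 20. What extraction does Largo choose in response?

Mine Largo's profit: π = x_{Largo}(282 − 4x_{Largo} − 2x_{Nadir}) − 68x_{Largo}.
∂π/∂x_{Largo} = 214 − 8x_{Largo} − 2x_{Nadir} = 0 ⇒ x_{Largo} = 26.75 − 0.25x_{Nadir}.
At x_{Nadir} = 20: x_{Largo} = 26.75 − 0.25·20 = 21.75.

21.75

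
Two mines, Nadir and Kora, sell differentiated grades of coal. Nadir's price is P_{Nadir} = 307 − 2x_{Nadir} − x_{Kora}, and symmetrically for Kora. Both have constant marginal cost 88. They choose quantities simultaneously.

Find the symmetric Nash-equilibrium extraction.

Mine Nadir's profit: π = x_{Nadir}(307 − 2x_{Nadir} − x_{Kora}) − 88x_{Nadir}.
∂π/∂x_{Nadir} = 219 − 4x_{Nadir} − x_{Kora} = 0 ⇒ x_{Nadir} = 54.75 − 0.25x_{Kora}.
Setting x_{Nadir} = x_{Kora} in the reaction function: x_{Nadir} = 54.75 − 0.25x_{Nadir}, so x_{Nadir} = 54.75 / 1.25 = 43.8.

43.8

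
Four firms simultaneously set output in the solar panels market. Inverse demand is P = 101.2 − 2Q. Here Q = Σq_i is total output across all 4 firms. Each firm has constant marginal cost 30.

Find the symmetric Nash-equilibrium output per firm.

A representative firm's profit is π_i = q_i(101.2 − 2Q) − 30q_i, with Q = q_i + Σ_{j≠i} q_j.
First-order condition: 71.2 − 4q_i − 2Σ_{j≠i} q_j = 0.
In a symmetric equilibrium every firm chooses the same q, so Σ_{j≠i} q_j = 3q. The condition becomes 71.2 − 10q = 0, giving q = 71.2/10 = 7.12.

7.12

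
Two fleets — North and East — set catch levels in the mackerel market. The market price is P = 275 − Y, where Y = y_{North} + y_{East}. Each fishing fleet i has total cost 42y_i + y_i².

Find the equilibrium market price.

181.8

Fishing fleet North's profit: π = y_{North}(275 − (y_{North} + y_{East})) − 42y_{North} − y_{North}².
∂π/∂y_{North} = 233 − 4y_{North} − y_{East} = 0, so y_{North} = 58.25 − 0.25y_{East}.
The game is symmetric, so in equilibrium y_{East} = y_{North}: the reaction function gives 1.25y_{North} = 58.25, hence y_{North} = 46.6.
Equilibrium price: P = 275 − 93.2 = 181.8.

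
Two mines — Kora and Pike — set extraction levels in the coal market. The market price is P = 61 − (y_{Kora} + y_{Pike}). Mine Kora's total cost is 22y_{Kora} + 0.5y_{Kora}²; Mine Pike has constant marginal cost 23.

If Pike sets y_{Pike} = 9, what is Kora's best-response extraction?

10

Mine Kora's profit: π = y_{Kora}(61 − (y_{Kora} + y_{Pike})) − 22y_{Kora} − 0.5y_{Kora}².
∂π/∂y_{Kora} = 39 − 3y_{Kora} − y_{Pike} = 0, so y_{Kora} = 13 − (1/3)y_{Pike}.
At y_{Pike} = 9: y_{Kora} = 13 − (1/3)·9 = 10.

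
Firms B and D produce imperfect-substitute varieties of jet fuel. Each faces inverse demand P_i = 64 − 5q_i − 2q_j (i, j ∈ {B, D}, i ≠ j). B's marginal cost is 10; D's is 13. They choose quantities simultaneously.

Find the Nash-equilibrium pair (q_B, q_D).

Firm B's profit: π = q_B(64 − 5q_B − 2q_D) − 10q_B.
∂π/∂q_B = 54 − 10q_B − 2q_D = 0 ⇒ q_B = 5.4 − 0.2q_D.
Similarly q_D = 5.1 − 0.2q_B.
Plugging q_D into B's best response: q_B = 5.4 − 0.2(5.1 − 0.2q_B) ⇒ 0.96q_B = 4.38, so q_B = 4.5625.
Then q_D = 5.1 − 0.2·4.5625 = 4.1875.

4.5625, 4.1875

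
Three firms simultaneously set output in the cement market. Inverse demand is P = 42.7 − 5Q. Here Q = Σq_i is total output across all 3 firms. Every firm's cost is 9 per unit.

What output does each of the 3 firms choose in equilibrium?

1.685

A representative firm's profit is π_i = q_i(42.7 − 5Q) − 9q_i, with Q = q_i + Σ_{j≠i} q_j.
First-order condition: 33.7 − 10q_i − 5Σ_{j≠i} q_j = 0.
Imposing symmetry (q_j = q for all j) turns Σ_{j≠i} q_j into 2q, so 33.7 = 20q and q = 1.685.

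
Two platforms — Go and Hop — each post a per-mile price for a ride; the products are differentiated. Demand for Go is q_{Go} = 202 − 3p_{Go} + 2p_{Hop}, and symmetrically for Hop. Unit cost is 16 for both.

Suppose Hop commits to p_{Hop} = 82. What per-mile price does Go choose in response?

Go's profit: π = (p_{Go} − 16)(202 − 3p_{Go} + 2p_{Hop}).
∂π/∂p_{Go} = 250 − 6p_{Go} + 2p_{Hop} = 0 ⇒ p_{Go} = 125/3 + (1/3)p_{Hop}.
At p_{Hop} = 82: p_{Go} = 125/3 + (1/3)·82 = 69.

69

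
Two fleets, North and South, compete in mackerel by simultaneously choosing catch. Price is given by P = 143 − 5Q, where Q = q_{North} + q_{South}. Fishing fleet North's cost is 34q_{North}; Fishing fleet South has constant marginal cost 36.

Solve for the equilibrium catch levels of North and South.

Fishing fleet North's profit: π = q_{North}(143 − 5(q_{North} + q_{South})) − 34q_{North}.
∂π/∂q_{North} = 109 − 10q_{North} − 5q_{South} = 0, so q_{North} = 10.9 − 0.5q_{South}.
By the same steps for South: q_{South} = 10.7 − 0.5q_{North}.
Solving the two reaction functions simultaneously: (1 − (−0.5)(−0.5))q_{North} = 10.9 − 0.5·10.7, so 0.75q_{North} = 5.55 and q_{North} = 7.4.
Then q_{South} = 10.7 − 0.5·7.4 = 7.

7.4, 7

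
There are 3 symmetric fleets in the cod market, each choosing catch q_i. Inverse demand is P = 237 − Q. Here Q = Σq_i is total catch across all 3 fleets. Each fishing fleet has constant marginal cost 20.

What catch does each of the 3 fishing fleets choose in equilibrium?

54.25

A representative fishing fleet's profit is π_i = q_i(237 − Q) − 20q_i, with Q = q_i + Σ_{j≠i} q_j.
First-order condition: 217 − 2q_i − Σ_{j≠i} q_j = 0.
With identical fishing fleets, set every q_j = q: then 217 − 2q − 2q = 0, i.e. q = 217/4 = 54.25.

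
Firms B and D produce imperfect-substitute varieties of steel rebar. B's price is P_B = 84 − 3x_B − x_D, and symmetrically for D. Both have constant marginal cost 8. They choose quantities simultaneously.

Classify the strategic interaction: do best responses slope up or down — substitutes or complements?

Firm B's profit: π = x_B(84 − 3x_B − x_D) − 8x_B.
∂π/∂x_B = 76 − 6x_B − x_D = 0 ⇒ x_B = 38/3 − (1/6)x_D.
The best-response slope dx_B/dx_D = −1/6 < 0: the reaction function is downward-sloping, so the choices are strategic substitutes.

strategic substitutes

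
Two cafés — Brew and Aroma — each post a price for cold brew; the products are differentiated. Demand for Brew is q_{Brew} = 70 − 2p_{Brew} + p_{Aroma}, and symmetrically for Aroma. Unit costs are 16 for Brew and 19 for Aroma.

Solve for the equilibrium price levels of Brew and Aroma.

34.4, 35.6

Brew's profit: π = (p_{Brew} − 16)(70 − 2p_{Brew} + p_{Aroma}).
∂π/∂p_{Brew} = 102 − 4p_{Brew} + p_{Aroma} = 0 ⇒ p_{Brew} = 25.5 + 0.25p_{Aroma}.
Similarly p_{Aroma} = 27 + 0.25p_{Brew}.
Plugging p_{Aroma} into Brew's best response: p_{Brew} = 25.5 + 0.25(27 + 0.25p_{Brew}) ⇒ 0.9375p_{Brew} = 32.25, so p_{Brew} = 34.4.
Then p_{Aroma} = 27 + 0.25·34.4 = 35.6.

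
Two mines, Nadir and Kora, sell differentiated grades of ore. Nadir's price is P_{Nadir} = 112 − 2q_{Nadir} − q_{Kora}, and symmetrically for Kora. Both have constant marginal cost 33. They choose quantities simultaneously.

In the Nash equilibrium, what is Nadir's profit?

Mine Nadir's profit: π = q_{Nadir}(112 − 2q_{Nadir} − q_{Kora}) − 33q_{Nadir}.
∂π/∂q_{Nadir} = 79 − 4q_{Nadir} − q_{Kora} = 0 ⇒ q_{Nadir} = 19.75 − 0.25q_{Kora}.
The game is symmetric, so in equilibrium q_{Kora} = q_{Nadir}: the reaction function gives 1.25q_{Nadir} = 19.75, hence q_{Nadir} = 15.8.
P_{Nadir} = 112 − 2·15.8 − 15.8 = 64.6.
Profit = (64.6 − 33)·15.8 = 499.28.

499.28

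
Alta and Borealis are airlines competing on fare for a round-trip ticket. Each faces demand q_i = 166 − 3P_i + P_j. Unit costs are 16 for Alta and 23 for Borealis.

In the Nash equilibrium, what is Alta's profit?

2252.28

Alta's profit: π = (P_{Alta} − 16)(166 − 3P_{Alta} + P_{Borealis}).
∂π/∂P_{Alta} = 214 − 6P_{Alta} + P_{Borealis} = 0 ⇒ P_{Alta} = 107/3 + (1/6)P_{Borealis}.
Similarly P_{Borealis} = 235/6 + (1/6)P_{Alta}.
Solving the two reaction functions simultaneously: (1 − (1/6)(1/6))P_{Alta} = 107/3 + (1/6)·(235/6), so (35/36)P_{Alta} = 1519/36 and P_{Alta} = 43.4.
Then P_{Borealis} = 235/6 + (1/6)·43.4 = 46.4.
q_{Alta} = 166 − 3·43.4 + 46.4 = 82.2.
Profit = (43.4 − 16)·82.2 = 2252.28.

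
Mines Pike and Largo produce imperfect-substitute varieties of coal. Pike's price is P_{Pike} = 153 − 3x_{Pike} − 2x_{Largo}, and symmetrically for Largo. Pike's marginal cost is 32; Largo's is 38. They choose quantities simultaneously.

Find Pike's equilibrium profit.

720.75

Mine Pike's profit: π = x_{Pike}(153 − 3x_{Pike} − 2x_{Largo}) − 32x_{Pike}.
∂π/∂x_{Pike} = 121 − 6x_{Pike} − 2x_{Largo} = 0 ⇒ x_{Pike} = 121/6 − (1/3)x_{Largo}.
Similarly x_{Largo} = 115/6 − (1/3)x_{Pike}.
Plugging x_{Largo} into Pike's best response: x_{Pike} = 121/6 − (1/3)(115/6 − (1/3)x_{Pike}) ⇒ (8/9)x_{Pike} = 124/9, so x_{Pike} = 15.5.
Then x_{Largo} = 115/6 − (1/3)·15.5 = 14.
P_{Pike} = 153 − 3·15.5 − 2·14 = 78.5.
Profit = (78.5 − 32)·15.5 = 720.75.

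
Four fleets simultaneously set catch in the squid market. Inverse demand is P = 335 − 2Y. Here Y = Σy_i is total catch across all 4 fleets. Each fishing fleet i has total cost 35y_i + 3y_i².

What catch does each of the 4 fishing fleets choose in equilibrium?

A representative fishing fleet's profit is π_i = y_i(335 − 2Y) − 35y_i − 3y_i², with Y = y_i + Σ_{j≠i} y_j.
First-order condition: 300 − 10y_i − 2Σ_{j≠i} y_j = 0.
With identical fishing fleets, set every y_j = y: then 300 − 10y − 6y = 0, i.e. y = 300/16 = 18.75.

18.75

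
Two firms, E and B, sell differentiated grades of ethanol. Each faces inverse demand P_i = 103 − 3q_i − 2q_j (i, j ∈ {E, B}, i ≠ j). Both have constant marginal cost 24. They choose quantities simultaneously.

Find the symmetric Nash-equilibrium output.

9.875

Firm E's profit: π = q_E(103 − 3q_E − 2q_B) − 24q_E.
∂π/∂q_E = 79 − 6q_E − 2q_B = 0 ⇒ q_E = 79/6 − (1/3)q_B.
By symmetry q_B = q_E; substituting into the reaction function, (4/3)q_E = 79/6 and q_E = 9.875.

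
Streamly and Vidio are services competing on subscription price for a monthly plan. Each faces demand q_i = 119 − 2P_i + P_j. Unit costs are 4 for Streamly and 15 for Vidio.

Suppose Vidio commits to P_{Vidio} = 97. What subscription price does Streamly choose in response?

56

Streamly's profit: π = (P_{Streamly} − 4)(119 − 2P_{Streamly} + P_{Vidio}).
∂π/∂P_{Streamly} = 127 − 4P_{Streamly} + P_{Vidio} = 0 ⇒ P_{Streamly} = 31.75 + 0.25P_{Vidio}.
At P_{Vidio} = 97: P_{Streamly} = 31.75 + 0.25·97 = 56.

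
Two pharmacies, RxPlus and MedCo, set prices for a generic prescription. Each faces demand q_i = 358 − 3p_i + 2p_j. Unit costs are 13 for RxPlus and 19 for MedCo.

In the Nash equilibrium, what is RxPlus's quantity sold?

RxPlus's profit: π = (p_{RxPlus} − 13)(358 − 3p_{RxPlus} + 2p_{MedCo}).
∂π/∂p_{RxPlus} = 397 − 6p_{RxPlus} + 2p_{MedCo} = 0 ⇒ p_{RxPlus} = 397/6 + (1/3)p_{MedCo}.
Similarly p_{MedCo} = 415/6 + (1/3)p_{RxPlus}.
Substituting the second reaction function into the first: p_{RxPlus} = 397/6 + (1/3)(415/6 + (1/3)p_{RxPlus}), which gives (8/9)p_{RxPlus} = 803/9 ⇒ p_{RxPlus} = 100.375.
Then p_{MedCo} = 415/6 + (1/3)·100.375 = 102.625.
q_{RxPlus} = 358 − 3·100.375 + 2·102.625 = 262.125.

262.125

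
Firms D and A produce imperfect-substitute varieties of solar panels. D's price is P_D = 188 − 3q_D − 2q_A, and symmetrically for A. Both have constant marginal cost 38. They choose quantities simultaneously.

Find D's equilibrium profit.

Firm D's profit: π = q_D(188 − 3q_D − 2q_A) − 38q_D.
∂π/∂q_D = 150 − 6q_D − 2q_A = 0 ⇒ q_D = 25 − (1/3)q_A.
Setting q_D = q_A in the reaction function: q_D = 25 − (1/3)q_D, so q_D = 25 / (4/3) = 18.75.
P_D = 188 − 3·18.75 − 2·18.75 = 94.25.
Profit = (94.25 − 38)·18.75 = 1054.6875.

1054.6875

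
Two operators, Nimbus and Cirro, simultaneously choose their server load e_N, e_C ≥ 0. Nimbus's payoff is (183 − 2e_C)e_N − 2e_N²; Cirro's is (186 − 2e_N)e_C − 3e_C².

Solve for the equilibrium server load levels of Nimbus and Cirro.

Expanding Nimbus's payoff: 183e_N − 2e_Ce_N − 2e_N².
∂π/∂e_N = 183 − 2e_C − 4e_N = 0, so e_N = 45.75 − 0.5e_C.
Likewise for Cirro: e_C = 31 − (1/3)e_N.
Plugging e_C into Nimbus's best response: e_N = 45.75 − 0.5(31 − (1/3)e_N) ⇒ (5/6)e_N = 30.25, so e_N = 36.3.
Then e_C = 31 − (1/3)·36.3 = 18.9.

36.3, 18.9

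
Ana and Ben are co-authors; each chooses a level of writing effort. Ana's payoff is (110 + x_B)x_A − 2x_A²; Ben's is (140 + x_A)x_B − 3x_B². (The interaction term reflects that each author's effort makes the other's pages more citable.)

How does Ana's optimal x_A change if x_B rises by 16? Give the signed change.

Expanding Ana's payoff: 110x_A + x_Bx_A − 2x_A².
∂π/∂x_A = 110 + x_B − 4x_A = 0, so x_A = 27.5 + 0.25x_B.
The reaction-function slope is 0.25, so a 16-unit rise in x_B moves x_A by 0.25 × 16 = 4. Ana's best response rises — the actions are strategic complements.

4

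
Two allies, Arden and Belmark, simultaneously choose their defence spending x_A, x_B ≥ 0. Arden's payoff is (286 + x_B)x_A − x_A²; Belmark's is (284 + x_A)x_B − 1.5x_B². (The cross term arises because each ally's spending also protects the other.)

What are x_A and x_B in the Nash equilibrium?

Expanding Arden's payoff: 286x_A + x_Bx_A − x_A².
∂π/∂x_A = 286 + x_B − 2x_A = 0, so x_A = 143 + 0.5x_B.
Likewise for Belmark: x_B = 284/3 + (1/3)x_A.
Solving the two reaction functions simultaneously: (1 − (0.5)(1/3))x_A = 143 + 0.5·(284/3), so (5/6)x_A = 571/3 and x_A = 228.4.
Then x_B = 284/3 + (1/3)·228.4 = 170.8.

228.4, 170.8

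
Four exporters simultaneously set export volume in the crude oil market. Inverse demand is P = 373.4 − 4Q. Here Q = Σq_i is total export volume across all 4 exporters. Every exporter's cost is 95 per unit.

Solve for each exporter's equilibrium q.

A representative exporter's profit is π_i = q_i(373.4 − 4Q) − 95q_i, with Q = q_i + Σ_{j≠i} q_j.
First-order condition: 278.4 − 8q_i − 4Σ_{j≠i} q_j = 0.
With identical exporters, set every q_j = q: then 278.4 − 8q − 12q = 0, i.e. q = 278.4/20 = 13.92.

13.92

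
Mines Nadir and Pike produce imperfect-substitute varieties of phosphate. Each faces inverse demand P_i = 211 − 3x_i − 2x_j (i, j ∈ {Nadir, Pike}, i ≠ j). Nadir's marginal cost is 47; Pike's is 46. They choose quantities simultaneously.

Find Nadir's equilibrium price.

Mine Nadir's profit: π = x_{Nadir}(211 − 3x_{Nadir} − 2x_{Pike}) − 47x_{Nadir}.
∂π/∂x_{Nadir} = 164 − 6x_{Nadir} − 2x_{Pike} = 0 ⇒ x_{Nadir} = 82/3 − (1/3)x_{Pike}.
Similarly x_{Pike} = 27.5 − (1/3)x_{Nadir}.
Solving the two reaction functions simultaneously: (1 − (−1/3)(−1/3))x_{Nadir} = 82/3 − (1/3)·27.5, so (8/9)x_{Nadir} = 109/6 and x_{Nadir} = 20.4375.
Then x_{Pike} = 27.5 − (1/3)·20.4375 = 20.6875.
P_{Nadir} = 211 − 3·20.4375 − 2·20.6875 = 108.3125.

108.3125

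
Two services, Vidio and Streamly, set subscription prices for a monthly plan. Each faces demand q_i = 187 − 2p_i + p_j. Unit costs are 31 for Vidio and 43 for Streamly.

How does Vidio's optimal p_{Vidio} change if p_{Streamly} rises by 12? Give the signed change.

3

Vidio's profit: π = (p_{Vidio} − 31)(187 − 2p_{Vidio} + p_{Streamly}).
∂π/∂p_{Vidio} = 249 − 4p_{Vidio} + p_{Streamly} = 0 ⇒ p_{Vidio} = 62.25 + 0.25p_{Streamly}.
The reaction-function slope is 0.25, so a 12-unit rise in p_{Streamly} moves p_{Vidio} by 0.25 × 12 = 3. Vidio's best response rises — the actions are strategic complements.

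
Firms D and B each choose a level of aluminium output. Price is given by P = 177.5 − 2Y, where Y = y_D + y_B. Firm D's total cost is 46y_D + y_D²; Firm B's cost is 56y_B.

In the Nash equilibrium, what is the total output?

37.45

Firm D's profit: π = y_D(177.5 − 2(y_D + y_B)) − 46y_D − y_D².
∂π/∂y_D = 131.5 − 6y_D − 2y_B = 0, so y_D = 263/12 − (1/3)y_B.
For B: ∂π/∂y_B = 121.5 − 4y_B − 2y_D = 0 ⇒ y_B = 30.375 − 0.5y_D.
Solving the two reaction functions simultaneously: (1 − (−1/3)(−0.5))y_D = 263/12 − (1/3)·30.375, so (5/6)y_D = 283/24 and y_D = 14.15.
Then y_B = 30.375 − 0.5·14.15 = 23.3.
Total output: 14.15 + 23.3 = 37.45.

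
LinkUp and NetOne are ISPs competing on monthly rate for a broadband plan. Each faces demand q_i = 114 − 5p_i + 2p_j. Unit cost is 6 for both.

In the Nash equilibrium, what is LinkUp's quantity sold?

60

LinkUp's profit: π = (p_{LinkUp} − 6)(114 − 5p_{LinkUp} + 2p_{NetOne}).
∂π/∂p_{LinkUp} = 144 − 10p_{LinkUp} + 2p_{NetOne} = 0 ⇒ p_{LinkUp} = 14.4 + 0.2p_{NetOne}.
The game is symmetric, so in equilibrium p_{NetOne} = p_{LinkUp}: the reaction function gives 0.8p_{LinkUp} = 14.4, hence p_{LinkUp} = 18.
q_{LinkUp} = 114 − 5·18 + 2·18 = 60.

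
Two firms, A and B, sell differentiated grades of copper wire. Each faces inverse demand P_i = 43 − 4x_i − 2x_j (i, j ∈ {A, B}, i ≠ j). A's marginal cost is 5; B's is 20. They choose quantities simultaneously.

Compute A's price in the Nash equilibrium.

22.2

Firm A's profit: π = x_A(43 − 4x_A − 2x_B) − 5x_A.
∂π/∂x_A = 38 − 8x_A − 2x_B = 0 ⇒ x_A = 4.75 − 0.25x_B.
Similarly x_B = 2.875 − 0.25x_A.
Solving the two reaction functions simultaneously: (1 − (−0.25)(−0.25))x_A = 4.75 − 0.25·2.875, so 0.9375x_A = 129/32 and x_A = 4.3.
Then x_B = 2.875 − 0.25·4.3 = 1.8.
P_A = 43 − 4·4.3 − 2·1.8 = 22.2.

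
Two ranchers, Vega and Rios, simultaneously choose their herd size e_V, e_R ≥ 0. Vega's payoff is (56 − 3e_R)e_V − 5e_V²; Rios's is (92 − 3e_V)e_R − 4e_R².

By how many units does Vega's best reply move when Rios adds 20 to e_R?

Expanding Vega's payoff: 56e_V − 3e_Re_V − 5e_V².
∂π/∂e_V = 56 − 3e_R − 10e_V = 0, so e_V = 5.6 − 0.3e_R.
The reaction-function slope is −0.3, so a 20-unit rise in e_R moves e_V by −0.3 × 20 = −6. Vega's best response falls — the actions are strategic substitutes.

-6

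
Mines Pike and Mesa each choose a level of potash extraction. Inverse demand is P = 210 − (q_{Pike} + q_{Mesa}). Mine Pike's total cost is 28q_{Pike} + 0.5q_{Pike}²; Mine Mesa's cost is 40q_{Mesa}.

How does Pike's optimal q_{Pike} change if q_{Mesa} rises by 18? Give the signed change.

-6

Mine Pike's profit: π = q_{Pike}(210 − (q_{Pike} + q_{Mesa})) − 28q_{Pike} − 0.5q_{Pike}².
∂π/∂q_{Pike} = 182 − 3q_{Pike} − q_{Mesa} = 0, so q_{Pike} = 182/3 − (1/3)q_{Mesa}.
The reaction-function slope is −1/3, so an 18-unit rise in q_{Mesa} moves q_{Pike} by −1/3 × 18 = −6. Pike's best response falls — the actions are strategic substitutes.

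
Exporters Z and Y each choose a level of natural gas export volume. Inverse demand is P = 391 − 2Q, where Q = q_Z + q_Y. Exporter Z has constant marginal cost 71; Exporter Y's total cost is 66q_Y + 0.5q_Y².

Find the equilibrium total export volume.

100.625

Exporter Z's profit: π = q_Z(391 − 2(q_Z + q_Y)) − 71q_Z.
∂π/∂q_Z = 320 − 4q_Z − 2q_Y = 0, so q_Z = 80 − 0.5q_Y.
For Y: ∂π/∂q_Y = 325 − 5q_Y − 2q_Z = 0 ⇒ q_Y = 65 − 0.4q_Z.
Substituting the second reaction function into the first: q_Z = 80 − 0.5(65 − 0.4q_Z), which gives 0.8q_Z = 47.5 ⇒ q_Z = 59.375.
Then q_Y = 65 − 0.4·59.375 = 41.25.
Total export volume: 59.375 + 41.25 = 100.625.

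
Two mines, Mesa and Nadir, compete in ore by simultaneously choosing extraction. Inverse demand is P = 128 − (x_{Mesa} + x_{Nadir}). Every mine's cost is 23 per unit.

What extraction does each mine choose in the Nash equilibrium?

35

Mine Mesa's profit: π = x_{Mesa}(128 − (x_{Mesa} + x_{Nadir})) − 23x_{Mesa}.
∂π/∂x_{Mesa} = 105 − 2x_{Mesa} − x_{Nadir} = 0, so x_{Mesa} = 52.5 − 0.5x_{Nadir}.
By symmetry x_{Nadir} = x_{Mesa}; substituting into the reaction function, 1.5x_{Mesa} = 52.5 and x_{Mesa} = 35.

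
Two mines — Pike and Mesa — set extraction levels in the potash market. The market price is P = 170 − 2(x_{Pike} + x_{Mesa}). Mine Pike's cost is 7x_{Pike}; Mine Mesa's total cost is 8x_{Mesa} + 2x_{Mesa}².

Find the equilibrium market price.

Mine Pike's profit: π = x_{Pike}(170 − 2(x_{Pike} + x_{Mesa})) − 7x_{Pike}.
∂π/∂x_{Pike} = 163 − 4x_{Pike} − 2x_{Mesa} = 0, so x_{Pike} = 40.75 − 0.5x_{Mesa}.
For Mesa: ∂π/∂x_{Mesa} = 162 − 8x_{Mesa} − 2x_{Pike} = 0 ⇒ x_{Mesa} = 20.25 − 0.25x_{Pike}.
Solving the two reaction functions simultaneously: (1 − (−0.5)(−0.25))x_{Pike} = 40.75 − 0.5·20.25, so 0.875x_{Pike} = 30.625 and x_{Pike} = 35.
Then x_{Mesa} = 20.25 − 0.25·35 = 11.5.
Equilibrium price: P = 170 − 2·46.5 = 77.

77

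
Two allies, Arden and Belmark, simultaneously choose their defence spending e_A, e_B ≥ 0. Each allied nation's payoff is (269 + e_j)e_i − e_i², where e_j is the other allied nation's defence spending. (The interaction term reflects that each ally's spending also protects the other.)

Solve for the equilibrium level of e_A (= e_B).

Arden's payoff is (269 + e_B)e_A − e_A².
∂π/∂e_A = 269 + e_B − 2e_A = 0, so e_A = 134.5 + 0.5e_B.
The game is symmetric, so in equilibrium e_B = e_A: the reaction function gives 0.5e_A = 134.5, hence e_A = 269.

269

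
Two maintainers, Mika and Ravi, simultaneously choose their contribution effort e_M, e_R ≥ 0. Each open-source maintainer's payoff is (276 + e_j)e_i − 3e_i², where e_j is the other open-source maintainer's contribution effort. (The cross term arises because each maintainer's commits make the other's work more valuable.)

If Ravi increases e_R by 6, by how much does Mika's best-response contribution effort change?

Mika's payoff is (276 + e_R)e_M − 3e_M².
∂π/∂e_M = 276 + e_R − 6e_M = 0, so e_M = 46 + (1/6)e_R.
The reaction-function slope is 1/6, so a 6-unit rise in e_R moves e_M by 1/6 × 6 = 1. Mika's best response rises — the actions are strategic complements.

1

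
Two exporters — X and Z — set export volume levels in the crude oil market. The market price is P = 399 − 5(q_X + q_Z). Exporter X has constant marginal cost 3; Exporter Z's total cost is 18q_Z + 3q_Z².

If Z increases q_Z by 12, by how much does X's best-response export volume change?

-6

Exporter X's profit: π = q_X(399 − 5(q_X + q_Z)) − 3q_X.
∂π/∂q_X = 396 − 10q_X − 5q_Z = 0, so q_X = 39.6 − 0.5q_Z.
The reaction-function slope is −0.5, so a 12-unit rise in q_Z moves q_X by −0.5 × 12 = −6. X's best response falls — the actions are strategic substitutes.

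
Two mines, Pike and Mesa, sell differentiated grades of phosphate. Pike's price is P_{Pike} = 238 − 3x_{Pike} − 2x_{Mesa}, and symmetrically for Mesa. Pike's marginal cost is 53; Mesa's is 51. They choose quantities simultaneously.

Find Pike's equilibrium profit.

1587

Mine Pike's profit: π = x_{Pike}(238 − 3x_{Pike} − 2x_{Mesa}) − 53x_{Pike}.
∂π/∂x_{Pike} = 185 − 6x_{Pike} − 2x_{Mesa} = 0 ⇒ x_{Pike} = 185/6 − (1/3)x_{Mesa}.
Similarly x_{Mesa} = 187/6 − (1/3)x_{Pike}.
Substituting the second reaction function into the first: x_{Pike} = 185/6 − (1/3)(187/6 − (1/3)x_{Pike}), which gives (8/9)x_{Pike} = 184/9 ⇒ x_{Pike} = 23.
Then x_{Mesa} = 187/6 − (1/3)·23 = 23.5.
P_{Pike} = 238 − 3·23 − 2·23.5 = 122.
Profit = (122 − 53)·23 = 1587.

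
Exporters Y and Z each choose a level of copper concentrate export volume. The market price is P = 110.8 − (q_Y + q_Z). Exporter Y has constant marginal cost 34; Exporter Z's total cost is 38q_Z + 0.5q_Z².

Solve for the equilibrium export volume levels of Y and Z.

31.52, 13.76

Exporter Y's profit: π = q_Y(110.8 − (q_Y + q_Z)) − 34q_Y.
∂π/∂q_Y = 76.8 − 2q_Y − q_Z = 0, so q_Y = 38.4 − 0.5q_Z.
For Z: ∂π/∂q_Z = 72.8 − 3q_Z − q_Y = 0 ⇒ q_Z = 364/15 − (1/3)q_Y.
Solving the two reaction functions simultaneously: (1 − (−0.5)(−1/3))q_Y = 38.4 − 0.5·(364/15), so (5/6)q_Y = 394/15 and q_Y = 31.52.
Then q_Z = 364/15 − (1/3)·31.52 = 13.76.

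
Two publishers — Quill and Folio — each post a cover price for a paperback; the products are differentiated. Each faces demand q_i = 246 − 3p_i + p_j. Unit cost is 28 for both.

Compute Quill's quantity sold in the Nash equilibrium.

Quill's profit: π = (p_{Quill} − 28)(246 − 3p_{Quill} + p_{Folio}).
∂π/∂p_{Quill} = 330 − 6p_{Quill} + p_{Folio} = 0 ⇒ p_{Quill} = 55 + (1/6)p_{Folio}.
By symmetry p_{Folio} = p_{Quill}; substituting into the reaction function, (5/6)p_{Quill} = 55 and p_{Quill} = 66.
q_{Quill} = 246 − 3·66 + 66 = 114.

114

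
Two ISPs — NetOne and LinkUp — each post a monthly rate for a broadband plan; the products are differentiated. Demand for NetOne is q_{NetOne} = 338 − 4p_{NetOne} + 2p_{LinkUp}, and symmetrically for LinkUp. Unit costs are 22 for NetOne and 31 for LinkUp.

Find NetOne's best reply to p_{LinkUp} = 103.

79

NetOne's profit: π = (p_{NetOne} − 22)(338 − 4p_{NetOne} + 2p_{LinkUp}).
∂π/∂p_{NetOne} = 426 − 8p_{NetOne} + 2p_{LinkUp} = 0 ⇒ p_{NetOne} = 53.25 + 0.25p_{LinkUp}.
At p_{LinkUp} = 103: p_{NetOne} = 53.25 + 0.25·103 = 79.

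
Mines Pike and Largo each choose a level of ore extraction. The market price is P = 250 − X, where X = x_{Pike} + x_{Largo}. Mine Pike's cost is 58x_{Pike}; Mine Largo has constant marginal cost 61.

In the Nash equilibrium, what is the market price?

123

Mine Pike's profit: π = x_{Pike}(250 − (x_{Pike} + x_{Largo})) − 58x_{Pike}.
∂π/∂x_{Pike} = 192 − 2x_{Pike} − x_{Largo} = 0, so x_{Pike} = 96 − 0.5x_{Largo}.
By the same steps for Largo: x_{Largo} = 94.5 − 0.5x_{Pike}.
Substituting the second reaction function into the first: x_{Pike} = 96 − 0.5(94.5 − 0.5x_{Pike}), which gives 0.75x_{Pike} = 48.75 ⇒ x_{Pike} = 65.
Then x_{Largo} = 94.5 − 0.5·65 = 62.
Equilibrium price: P = 250 − 127 = 123.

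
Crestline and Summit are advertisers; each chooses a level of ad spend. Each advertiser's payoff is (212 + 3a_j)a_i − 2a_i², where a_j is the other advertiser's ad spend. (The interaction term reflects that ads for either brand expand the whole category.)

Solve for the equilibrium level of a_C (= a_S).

212

Crestline's payoff is (212 + 3a_S)a_C − 2a_C².
∂π/∂a_C = 212 + 3a_S − 4a_C = 0, so a_C = 53 + 0.75a_S.
Setting a_C = a_S in the reaction function: a_C = 53 + 0.75a_C, so a_C = 53 / 0.25 = 212.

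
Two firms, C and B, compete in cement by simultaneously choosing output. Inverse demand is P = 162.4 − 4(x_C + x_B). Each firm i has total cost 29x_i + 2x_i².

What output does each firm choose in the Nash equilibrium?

Firm C's profit: π = x_C(162.4 − 4(x_C + x_B)) − 29x_C − 2x_C².
∂π/∂x_C = 133.4 − 12x_C − 4x_B = 0, so x_C = 667/60 − (1/3)x_B.
By symmetry x_B = x_C; substituting into the reaction function, (4/3)x_C = 667/60 and x_C = 8.3375.

8.3375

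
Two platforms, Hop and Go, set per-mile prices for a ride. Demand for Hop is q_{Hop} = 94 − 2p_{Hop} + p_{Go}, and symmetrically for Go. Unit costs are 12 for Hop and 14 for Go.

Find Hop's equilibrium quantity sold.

55.2

Hop's profit: π = (p_{Hop} − 12)(94 − 2p_{Hop} + p_{Go}).
∂π/∂p_{Hop} = 118 − 4p_{Hop} + p_{Go} = 0 ⇒ p_{Hop} = 29.5 + 0.25p_{Go}.
Similarly p_{Go} = 30.5 + 0.25p_{Hop}.
Plugging p_{Go} into Hop's best response: p_{Hop} = 29.5 + 0.25(30.5 + 0.25p_{Hop}) ⇒ 0.9375p_{Hop} = 37.125, so p_{Hop} = 39.6.
Then p_{Go} = 30.5 + 0.25·39.6 = 40.4.
q_{Hop} = 94 − 2·39.6 + 40.4 = 55.2.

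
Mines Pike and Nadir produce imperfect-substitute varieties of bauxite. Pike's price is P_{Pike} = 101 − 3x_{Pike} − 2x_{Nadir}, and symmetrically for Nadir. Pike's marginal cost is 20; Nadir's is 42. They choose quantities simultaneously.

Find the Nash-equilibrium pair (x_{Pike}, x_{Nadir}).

11.5, 6

Mine Pike's profit: π = x_{Pike}(101 − 3x_{Pike} − 2x_{Nadir}) − 20x_{Pike}.
∂π/∂x_{Pike} = 81 − 6x_{Pike} − 2x_{Nadir} = 0 ⇒ x_{Pike} = 13.5 − (1/3)x_{Nadir}.
Similarly x_{Nadir} = 59/6 − (1/3)x_{Pike}.
Substituting the second reaction function into the first: x_{Pike} = 13.5 − (1/3)(59/6 − (1/3)x_{Pike}), which gives (8/9)x_{Pike} = 92/9 ⇒ x_{Pike} = 11.5.
Then x_{Nadir} = 59/6 − (1/3)·11.5 = 6.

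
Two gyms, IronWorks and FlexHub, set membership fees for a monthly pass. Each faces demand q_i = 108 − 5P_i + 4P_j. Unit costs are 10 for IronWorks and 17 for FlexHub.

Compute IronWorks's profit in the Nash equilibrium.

IronWorks's profit: π = (P_{IronWorks} − 10)(108 − 5P_{IronWorks} + 4P_{FlexHub}).
∂π/∂P_{IronWorks} = 158 − 10P_{IronWorks} + 4P_{FlexHub} = 0 ⇒ P_{IronWorks} = 15.8 + 0.4P_{FlexHub}.
Similarly P_{FlexHub} = 19.3 + 0.4P_{IronWorks}.
Solving the two reaction functions simultaneously: (1 − (0.4)(0.4))P_{IronWorks} = 15.8 + 0.4·19.3, so 0.84P_{IronWorks} = 23.52 and P_{IronWorks} = 28.
Then P_{FlexHub} = 19.3 + 0.4·28 = 30.5.
q_{IronWorks} = 108 − 5·28 + 4·30.5 = 90.
Profit = (28 − 10)·90 = 1620.

1620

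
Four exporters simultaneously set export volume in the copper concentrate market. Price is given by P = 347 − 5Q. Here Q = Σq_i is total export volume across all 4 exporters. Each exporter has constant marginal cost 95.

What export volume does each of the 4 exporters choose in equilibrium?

A representative exporter's profit is π_i = q_i(347 − 5Q) − 95q_i, with Q = q_i + Σ_{j≠i} q_j.
First-order condition: 252 − 10q_i − 5Σ_{j≠i} q_j = 0.
With identical exporters, set every q_j = q: then 252 − 10q − 15q = 0, i.e. q = 252/25 = 10.08.

10.08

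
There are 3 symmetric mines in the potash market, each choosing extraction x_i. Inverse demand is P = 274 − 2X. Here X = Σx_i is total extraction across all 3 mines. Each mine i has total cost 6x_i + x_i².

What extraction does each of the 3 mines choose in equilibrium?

26.8

A representative mine's profit is π_i = x_i(274 − 2X) − 6x_i − x_i², with X = x_i + Σ_{j≠i} x_j.
First-order condition: 268 − 6x_i − 2Σ_{j≠i} x_j = 0.
Imposing symmetry (x_j = x for all j) turns Σ_{j≠i} x_j into 2x, so 268 = 10x and x = 26.8.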